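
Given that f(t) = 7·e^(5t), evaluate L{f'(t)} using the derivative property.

f(0) = 7, F(s) = 7/(s-5). L{f'(t)} = s·F(s) - f(0) = 7s/(s-5) - 7 = (7s - 7(s-5))/(s-5) = 35/(s-5)

Final answer: 35/(s-5)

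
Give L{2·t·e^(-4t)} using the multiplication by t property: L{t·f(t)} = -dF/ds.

Using L{t^n·e^(at)} = n!/(s-a)^(n+1), L{t·e^(-4t)} = 1/(s+4)^2, so L{2·t·e^(-4t)} = 2·1/(s+4)^2 = 2/(s+4)^2

Final answer: 2/(s+4)^2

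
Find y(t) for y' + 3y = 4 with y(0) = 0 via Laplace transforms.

sY + 3Y = 4/s. Y = 4/(s(s+3)). Partial fractions: Y = 4/3/s - 4/3/(s+3)

Final answer: y(t) = 4/3(1 - e^(-3t))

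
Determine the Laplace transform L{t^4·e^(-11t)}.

L{t^n·e^(at)} = n!/(s-a)^(n+1), so L{t^4·e^(-11t)} = 24/(s+11)^5

Final answer: 24/(s+11)^5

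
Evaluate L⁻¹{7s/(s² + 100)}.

This is the form c·s/(s² + a²) with a = 10, c = 7. L⁻¹ = 7·cos(10t)

Final answer: 7·cos(10t)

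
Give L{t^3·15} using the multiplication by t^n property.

L{15} = 15/s. d^1/ds^1[1/s] = -1/s². d^2/ds^2[1/s] = 2/s^3. d^3/ds^3[1/s] = -6/s^4. So L{t^3} = (-1)^{3}·-6/s^4 = 6/s^4. Then L{t^3·15} = 15·6/s^4 = 90/s^4

Final answer: 90/s^4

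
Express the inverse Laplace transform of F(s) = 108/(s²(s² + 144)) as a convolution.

108/(s²(s² + 144)) = (1/s²)·(108/(s² + 144)) = L{t}·L{9·sin(12t)}. So f(t) = t*(9·sin(12t)) = ∫₀ᵗ 9τ·sin(12(t-τ)) dτ

Final answer: ∫₀ᵗ 9τ·sin(12(t-τ)) dτ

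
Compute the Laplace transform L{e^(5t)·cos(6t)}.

L{e^(at)·cos(ωt)} = (s-a)/((s-a)² + ω²), so L{e^(5t)·cos(6t)} = (s-5)/((s-5)² + 36)

Final answer: (s-5)/((s-5)² + 36)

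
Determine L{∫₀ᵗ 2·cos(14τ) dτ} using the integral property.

L{∫₀ᵗ f(τ)dτ} = F(s)/s with F(s) = 2s/(s² + 196), so the result is (2s/(s² + 196))/s = 2/(s² + 196)

Final answer: 2/(s² + 196)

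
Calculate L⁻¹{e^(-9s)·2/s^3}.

L⁻¹{2/s^3} = t^2. By the time shift theorem, L⁻¹{e^(-as)F(s)} = u(t-a)f(t-a) with a=9, so L⁻¹{e^(-9s)·2/s^3} = u(t-9)·(t-9)^2

Final answer: u(t-9)·(t-9)^2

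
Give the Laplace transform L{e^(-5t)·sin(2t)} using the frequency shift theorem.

Frequency shift: L{e^(at)f(t)} = F(s-a). L{e^(-5t)·sin(2t)} = 2/((s+5)² + 4)

Final answer: 2/((s+5)² + 4)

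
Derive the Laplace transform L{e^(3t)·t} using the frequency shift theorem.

L{e^(at)·t^n} = n!/(s-a)^(n+1), so L{e^(3t)·t} = 1/(s-3)^2

Final answer: 1/(s-3)^2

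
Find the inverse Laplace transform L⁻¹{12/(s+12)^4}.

L⁻¹{n!/(s-a)^(n+1)} = t^n·e^(at) with n=3, a=-12. So L⁻¹{6/(s+12)^4} = t^3·e^(-12t), and L⁻¹{12/(s+12)^4} = (12/6)·t^3·e^(-12t) = 2·t^3·e^(-12t)

Final answer: 2·t^3·e^(-12t)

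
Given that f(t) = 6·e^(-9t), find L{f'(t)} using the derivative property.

f(0) = 6, F(s) = 6/(s+9). L{f'(t)} = s·F(s) - f(0) = 6s/(s+9) - 6 = (6s - 6(s+9))/(s+9) = -54/(s+9)

Final answer: -54/(s+9)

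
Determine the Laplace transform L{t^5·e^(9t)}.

L{t^n·e^(at)} = n!/(s-a)^(n+1), so L{t^5·e^(9t)} = 120/(s-9)^6

Final answer: 120/(s-9)^6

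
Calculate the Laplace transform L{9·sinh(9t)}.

L{sinh(ωt)} = ω/(s² - ω²), so L{sinh(9t)} = 9/(s² - 81). Then L{9·sinh(9t)} = 9·9/(s² - 81) = 81/(s² - 81)

Final answer: 81/(s² - 81)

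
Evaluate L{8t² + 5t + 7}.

L{8t² + 5t + 7} = 8·2/s³ + 5/s² + 7/s = 16/s³ + 5/s² + 7/s

Final answer: 16/s³ + 5/s² + 7/s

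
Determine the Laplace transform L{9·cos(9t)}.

L{cos(ωt)} = s/(s² + ω²), so L{cos(9t)} = s/(s² + 81). Then L{9·cos(9t)} = 9·s/(s² + 81) = 9s/(s² + 81)

Final answer: 9s/(s² + 81)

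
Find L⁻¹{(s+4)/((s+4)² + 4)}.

Using frequency shift: L⁻¹{(s-a)/((s-a)² + b²)} = e^(at)cos(bt). Here a=-4, b=2

Final answer: e^(-4t)·cos(2t)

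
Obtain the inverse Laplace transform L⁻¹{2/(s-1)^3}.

L⁻¹{n!/(s-a)^(n+1)} = t^n·e^(at), so L⁻¹{2/(s-1)^3} = t^2·e^t

Final answer: t^2·e^t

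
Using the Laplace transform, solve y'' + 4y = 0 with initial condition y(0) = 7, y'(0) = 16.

L{y''} + 4L{y} = 0. s²Y - 7s - 16 + 4Y = 0. Y(s² + 4) = 7s + 16. Y = (7s + 16)/(s² + 4). Inverting: y(t) = 7cos(2t) + 8sin(2t)

Final answer: y(t) = 7cos(2t) + 8sin(2t)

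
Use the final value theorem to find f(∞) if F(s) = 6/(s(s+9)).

f(∞) = lim_{s→0} s·6/(s(s+9)) = lim_{s→0} 6/(s+9) = 6/9 = 2/3

Final answer: 2/3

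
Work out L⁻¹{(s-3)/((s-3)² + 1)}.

Using frequency shift: L⁻¹{(s-a)/((s-a)² + b²)} = e^(at)cos(bt). Here a=3, b=1

Final answer: e^(3t)·cos(t)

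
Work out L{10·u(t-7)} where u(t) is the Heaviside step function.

L{u(t-a)} = e^(-as)/s. Here a=7, so L{u(t-7)} = e^(-7s)/s, and L{10·u(t-7)} = 10·e^(-7s)/s

Final answer: 10·e^(-7s)/s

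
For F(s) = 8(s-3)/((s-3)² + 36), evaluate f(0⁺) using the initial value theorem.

f(0⁺) = lim_{s→∞} sF(s) = lim_{s→∞} 8s(s-3)/((s-3)² + 36) = 8

Final answer: 8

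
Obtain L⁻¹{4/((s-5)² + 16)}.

Form: b/((s-a)² + b²) → e^(at)sin(bt). With a=5, b=4

Final answer: e^(5t)·sin(4t)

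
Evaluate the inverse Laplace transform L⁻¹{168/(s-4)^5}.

L⁻¹{n!/(s-a)^(n+1)} = t^n·e^(at) with n=4, a=4. So L⁻¹{24/(s-4)^5} = t^4·e^(4t), and L⁻¹{168/(s-4)^5} = (168/24)·t^4·e^(4t) = 7·t^4·e^(4t)

Final answer: 7·t^4·e^(4t)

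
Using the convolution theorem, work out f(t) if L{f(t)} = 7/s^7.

7/s^7 = (7/s)·(1/s^6) = L{7}·L{t^5/120}. By convolution, f(t) = 7*t^5/120 = ∫₀ᵗ 7·τ^5/120 dτ = 7·t^6/720

Final answer: 7·t^6/720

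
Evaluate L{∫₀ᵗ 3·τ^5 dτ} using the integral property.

L{∫₀ᵗ f(τ)dτ} = F(s)/s with f(t) = 3t^5. F(s) = 360/s^6, so L{∫₀ᵗ 3·τ^5 dτ} = (360/s^6)/s = 360/s^7. (Check: ∫₀ᵗ 3·τ^5 dτ = 3t^6/6.)

Final answer: 360/s^7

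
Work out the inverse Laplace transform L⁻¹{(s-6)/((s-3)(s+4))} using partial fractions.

Using partial fractions, f(t) = (-3e^(3t) + 10e^(-4t))/7

Final answer: (-3e^(3t) + 10e^(-4t))/7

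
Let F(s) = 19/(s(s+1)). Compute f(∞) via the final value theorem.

f(∞) = lim_{s→0} s·19/(s(s+1)) = lim_{s→0} 19/(s+1) = 19/1 = 19

Final answer: 19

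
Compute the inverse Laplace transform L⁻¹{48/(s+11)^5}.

L⁻¹{n!/(s-a)^(n+1)} = t^n·e^(at) with n=4, a=-11. So L⁻¹{24/(s+11)^5} = t^4·e^(-11t), and L⁻¹{48/(s+11)^5} = (48/24)·t^4·e^(-11t) = 2·t^4·e^(-11t)

Final answer: 2·t^4·e^(-11t)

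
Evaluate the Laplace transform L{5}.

L{5} = 5 · L{1} = 5/s

Final answer: 5/s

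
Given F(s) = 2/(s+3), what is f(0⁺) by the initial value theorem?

f(0⁺) = lim_{s→∞} s·2/(s+3) = lim_{s→∞} 2s/(s+3) = 2

Final answer: 2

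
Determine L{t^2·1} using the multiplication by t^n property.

L{1} = 1/s. d^1/ds^1[1/s] = -1/s². d^2/ds^2[1/s] = 2/s^3. So L{t^2} = (-1)^{2}·2/s^3 = 2/s^3

Final answer: 2/s^3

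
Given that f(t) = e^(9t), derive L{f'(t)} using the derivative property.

f(0) = 1, F(s) = 1/(s-9). L{f'(t)} = s·F(s) - f(0) = s/(s-9) - 1 = (s - (s-9))/(s-9) = 9/(s-9)

Final answer: 9/(s-9)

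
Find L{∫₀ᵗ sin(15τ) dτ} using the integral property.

L{∫₀ᵗ f(τ)dτ} = F(s)/s with F(s) = 15/(s² + 225), so the result is (15/(s² + 225))/s = 15/(s(s² + 225))

Final answer: 15/(s(s² + 225))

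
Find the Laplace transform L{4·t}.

L{t^n} = n!/s^(n+1), so L{t} = 1/s^2. Then L{4·t} = 4·1/s^2 = 4/s^2

Final answer: 4/s^2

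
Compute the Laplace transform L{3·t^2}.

L{t^n} = n!/s^(n+1), so L{t^2} = 2/s^3. Then L{3·t^2} = 3·2/s^3 = 6/s^3

Final answer: 6/s^3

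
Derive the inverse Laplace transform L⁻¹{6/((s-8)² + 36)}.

Using frequency shift, L⁻¹{6/((s-8)² + 36)} = e^(8t)·sin(6t)

Final answer: e^(8t)·sin(6t)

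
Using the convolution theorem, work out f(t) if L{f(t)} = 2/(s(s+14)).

2/(s(s+14)) = (2/s)·(1/(s+14)) = L{2}·L{e^(-14t)}. By convolution, f(t) = 2*e^(-14t) = ∫₀ᵗ 2·e^(-14τ) dτ = 2·(1 - e^(-14t))/14

Final answer: 2·(1 - e^(-14t))/14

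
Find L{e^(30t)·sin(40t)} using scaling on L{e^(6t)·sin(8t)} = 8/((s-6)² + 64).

Scaling with a=5: L{e^(30t)·sin(40t)} = (1/5) · 8/((s/5-6)² + 64). Simplifying: 40/((s-30)² + 1600)

Final answer: 40/((s-30)² + 1600)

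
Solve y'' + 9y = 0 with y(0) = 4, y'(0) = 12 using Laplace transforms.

L{y''} + 9L{y} = 0. s²Y - 4s - 12 + 9Y = 0. Y(s² + 9) = 4s + 12. Y = (4s + 12)/(s² + 9). Inverting: y(t) = 4cos(3t) + 4sin(3t)

Final answer: y(t) = 4cos(3t) + 4sin(3t)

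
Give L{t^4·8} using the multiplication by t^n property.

L{8} = 8/s. d^1/ds^1[1/s] = -1/s². d^2/ds^2[1/s] = 2/s^3. d^3/ds^3[1/s] = -6/s^4. d^4/ds^4[1/s] = 24/s^5. So L{t^4} = (-1)^{4}·24/s^5 = 24/s^5. Then L{t^4·8} = 8·24/s^5 = 192/s^5

Final answer: 192/s^5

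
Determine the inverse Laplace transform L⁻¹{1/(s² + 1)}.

L⁻¹{1/(s² + 1)} = sin(t)

Final answer: sin(t)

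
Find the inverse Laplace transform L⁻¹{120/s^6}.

L⁻¹{n!/s^(n+1)} = t^n with n=5. So L⁻¹{120/s^6} = t^5

Final answer: t^5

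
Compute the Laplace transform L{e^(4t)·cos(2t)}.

L{e^(at)·cos(ωt)} = (s-a)/((s-a)² + ω²), so L{e^(4t)·cos(2t)} = (s-4)/((s-4)² + 4)

Final answer: (s-4)/((s-4)² + 4)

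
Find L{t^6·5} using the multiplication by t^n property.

L{5} = 5/s. d^1/ds^1[1/s] = -1/s². d^2/ds^2[1/s] = 2/s^3. d^3/ds^3[1/s] = -6/s^4. d^4/ds^4[1/s] = 24/s^5. d^5/ds^5[1/s] = -120/s^6. d^6/ds^6[1/s] = 720/s^7. So L{t^6} = (-1)^{6}·720/s^7 = 720/s^7. Then L{t^6·5} = 5·720/s^7 = 3600/s^7

Final answer: 3600/s^7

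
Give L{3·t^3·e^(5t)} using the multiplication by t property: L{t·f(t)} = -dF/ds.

Using L{t^n·e^(at)} = n!/(s-a)^(n+1), L{t^3·e^(5t)} = 6/(s-5)^4, so L{3·t^3·e^(5t)} = 3·6/(s-5)^4 = 18/(s-5)^4

Final answer: 18/(s-5)^4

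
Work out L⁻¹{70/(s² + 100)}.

This is the form c·a/(s² + a²) with a = 10, c = 7. L⁻¹ = 7·sin(10t)

Final answer: 7·sin(10t)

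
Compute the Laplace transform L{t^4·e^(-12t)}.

L{t^n·e^(at)} = n!/(s-a)^(n+1), so L{t^4·e^(-12t)} = 24/(s+12)^5

Final answer: 24/(s+12)^5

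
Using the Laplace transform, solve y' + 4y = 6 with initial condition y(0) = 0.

sY + 4Y = 6/s. Y = 6/(s(s+4)). Partial fractions: Y = 3/2/s - 3/2/(s+4)

Final answer: y(t) = 3/2(1 - e^(-4t))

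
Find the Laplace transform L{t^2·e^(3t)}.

L{t^n·e^(at)} = n!/(s-a)^(n+1), so L{t^2·e^(3t)} = 2/(s-3)^3

Final answer: 2/(s-3)^3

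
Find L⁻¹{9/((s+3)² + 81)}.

Form: b/((s-a)² + b²) → e^(at)sin(bt). With a=-3, b=9

Final answer: e^(-3t)·sin(9t)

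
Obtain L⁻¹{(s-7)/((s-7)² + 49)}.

Using frequency shift: L⁻¹{(s-a)/((s-a)² + b²)} = e^(at)cos(bt). Here a=7, b=7

Final answer: e^(7t)·cos(7t)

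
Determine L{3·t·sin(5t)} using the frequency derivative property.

L{sin(5t)} = 5/(s² + 25). By L{t·f(t)} = -F'(s): -d/ds[5/(s² + 25)] = -(5)·(-2s)/(s² + 25)² = 10s/(s² + 25)². Then L{3·t·sin(5t)} = 3·10s/(s² + 25)² = 30s/(s² + 25)²

Final answer: 30s/(s² + 25)²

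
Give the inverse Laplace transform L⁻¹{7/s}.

L⁻¹{c/s} = c, so L⁻¹{7/s} = 7

Final answer: 7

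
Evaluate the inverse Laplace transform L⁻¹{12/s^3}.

L⁻¹{n!/s^(n+1)} = t^n with n=2. So L⁻¹{2/s^3} = t^2, and L⁻¹{12/s^3} = (12/2)·t^2 = 6·t^2

Final answer: 6·t^2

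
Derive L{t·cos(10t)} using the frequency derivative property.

L{cos(10t)} = s/(s² + 100). Derivative: d/ds[s/(s² + 100)] = [(s² + 100) - s·2s]/(s² + 100)² = (100 - s²)/(s² + 100)². So L{t·cos(10t)} = -F'(s) = (s² - 100)/(s² + 100)²

Final answer: (s² - 100)/(s² + 100)²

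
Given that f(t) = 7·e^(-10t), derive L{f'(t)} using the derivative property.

f(0) = 7, F(s) = 7/(s+10). L{f'(t)} = s·F(s) - f(0) = 7s/(s+10) - 7 = (7s - 7(s+10))/(s+10) = -70/(s+10)

Final answer: -70/(s+10)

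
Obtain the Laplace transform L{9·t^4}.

L{t^n} = n!/s^(n+1), so L{t^4} = 24/s^5. Then L{9·t^4} = 9·24/s^5 = 216/s^5

Final answer: 216/s^5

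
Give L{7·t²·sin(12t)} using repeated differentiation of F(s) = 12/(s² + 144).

F(s) = 12/(s² + 144). F'(s) = -24s/(s² + 144)². F''(s) = -24(144 - 3s²)/(s² + 144)³ = (72s² - 3456)/(s² + 144)³. So L{t²·sin(12t)} = (-1)² F''(s) = (72s² - 3456)/(s² + 144)³. Then L{7·t²·sin(12t)} = 7·(72s² - 3456)/(s² + 144)³ = (504s² - 24192)/(s² + 144)³

Final answer: (504s² - 24192)/(s² + 144)³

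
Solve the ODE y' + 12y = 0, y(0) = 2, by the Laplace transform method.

L{y'} + 12L{y} = 0. sY - 2 + 12Y = 0. Y(s+12) = 2. Y = 2/(s+12)

Final answer: y(t) = 2e^(-12t)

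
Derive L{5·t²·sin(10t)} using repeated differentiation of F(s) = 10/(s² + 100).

F(s) = 10/(s² + 100). F'(s) = -20s/(s² + 100)². F''(s) = -20(100 - 3s²)/(s² + 100)³ = (60s² - 2000)/(s² + 100)³. So L{t²·sin(10t)} = (-1)² F''(s) = (60s² - 2000)/(s² + 100)³. Then L{5·t²·sin(10t)} = 5·(60s² - 2000)/(s² + 100)³ = (300s² - 10000)/(s² + 100)³

Final answer: (300s² - 10000)/(s² + 100)³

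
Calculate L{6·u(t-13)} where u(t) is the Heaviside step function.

L{u(t-a)} = e^(-as)/s. Here a=13, so L{u(t-13)} = e^(-13s)/s, and L{6·u(t-13)} = 6·e^(-13s)/s

Final answer: 6·e^(-13s)/s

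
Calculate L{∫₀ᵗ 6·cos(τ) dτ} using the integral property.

L{∫₀ᵗ f(τ)dτ} = F(s)/s with F(s) = 6s/(s² + 1), so the result is (6s/(s² + 1))/s = 6/(s² + 1)

Final answer: 6/(s² + 1)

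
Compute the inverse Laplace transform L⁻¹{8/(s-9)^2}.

L⁻¹{n!/(s-a)^(n+1)} = t^n·e^(at) with n=1, a=9. So L⁻¹{1/(s-9)^2} = t·e^(9t), and L⁻¹{8/(s-9)^2} = (8/1)·t·e^(9t) = 8·t·e^(9t)

Final answer: 8·t·e^(9t)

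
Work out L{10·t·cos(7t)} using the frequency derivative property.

L{cos(7t)} = s/(s² + 49). Derivative: d/ds[s/(s² + 49)] = [(s² + 49) - s·2s]/(s² + 49)² = (49 - s²)/(s² + 49)². So L{t·cos(7t)} = -F'(s) = (s² - 49)/(s² + 49)². Then L{10·t·cos(7t)} = 10·(s² - 49)/(s² + 49)²

Final answer: 10·(s² - 49)/(s² + 49)²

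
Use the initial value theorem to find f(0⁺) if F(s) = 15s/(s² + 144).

f(0⁺) = lim_{s→∞} s·15s/(s² + 144) = lim_{s→∞} 15s²/(s² + 144) = 15

Final answer: 15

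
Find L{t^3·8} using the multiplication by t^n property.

L{8} = 8/s. d^1/ds^1[1/s] = -1/s². d^2/ds^2[1/s] = 2/s^3. d^3/ds^3[1/s] = -6/s^4. So L{t^3} = (-1)^{3}·-6/s^4 = 6/s^4. Then L{t^3·8} = 8·6/s^4 = 48/s^4

Final answer: 48/s^4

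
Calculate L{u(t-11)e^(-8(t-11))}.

u(t-a)f(t-a) with f(t)=e^(-8t). L{e^(-8t)} = 1/(s+8). By time shift: e^(-11s)/(s+8)

Final answer: e^(-11s)/(s+8)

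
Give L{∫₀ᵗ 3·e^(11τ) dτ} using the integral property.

L{∫₀ᵗ f(τ)dτ} = F(s)/s with F(s) = 3/(s-11), so L{∫₀ᵗ 3·e^(11τ) dτ} = 3/(s(s-11))

Final answer: 3/(s(s-11))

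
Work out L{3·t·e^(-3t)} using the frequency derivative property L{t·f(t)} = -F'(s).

L{e^(-3t)} = 1/(s+3). By frequency derivative: L{t·e^(-3t)} = -d/ds[1/(s+3)] = -(-1)/(s+3)² = 1/(s+3)². Then L{3·t·e^(-3t)} = 3·1/(s+3)² = 3/(s+3)²

Final answer: 3/(s+3)²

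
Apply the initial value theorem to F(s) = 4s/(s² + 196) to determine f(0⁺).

f(0⁺) = lim_{s→∞} s·4s/(s² + 196) = lim_{s→∞} 4s²/(s² + 196) = 4

Final answer: 4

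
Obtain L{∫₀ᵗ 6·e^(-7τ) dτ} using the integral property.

L{∫₀ᵗ f(τ)dτ} = F(s)/s with F(s) = 6/(s+7), so L{∫₀ᵗ 6·e^(-7τ) dτ} = 6/(s(s+7))

Final answer: 6/(s(s+7))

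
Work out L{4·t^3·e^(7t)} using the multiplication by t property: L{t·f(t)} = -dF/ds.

Using L{t^n·e^(at)} = n!/(s-a)^(n+1), L{t^3·e^(7t)} = 6/(s-7)^4, so L{4·t^3·e^(7t)} = 4·6/(s-7)^4 = 24/(s-7)^4

Final answer: 24/(s-7)^4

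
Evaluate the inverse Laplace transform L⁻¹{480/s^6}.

L⁻¹{n!/s^(n+1)} = t^n with n=5. So L⁻¹{120/s^6} = t^5, and L⁻¹{480/s^6} = (480/120)·t^5 = 4·t^5

Final answer: 4·t^5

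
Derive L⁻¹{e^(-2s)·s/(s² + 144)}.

L⁻¹{s/(s² + 144)} = cos(12t). By the time shift theorem, L⁻¹{e^(-as)F(s)} = u(t-a)f(t-a) with a=2, so L⁻¹{e^(-2s)·s/(s² + 144)} = u(t-2)·cos(12(t-2))

Final answer: u(t-2)·cos(12(t-2))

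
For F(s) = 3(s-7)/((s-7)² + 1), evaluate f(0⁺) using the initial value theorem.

f(0⁺) = lim_{s→∞} sF(s) = lim_{s→∞} 3s(s-7)/((s-7)² + 1) = 3

Final answer: 3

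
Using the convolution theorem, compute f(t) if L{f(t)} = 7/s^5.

7/s^5 = (7/s)·(1/s^4) = L{7}·L{t^3/6}. By convolution, f(t) = 7*t^3/6 = ∫₀ᵗ 7·τ^3/6 dτ = 7·t^4/24

Final answer: 7·t^4/24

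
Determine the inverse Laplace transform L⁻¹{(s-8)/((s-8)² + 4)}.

Using frequency shift, L⁻¹{(s-8)/((s-8)² + 4)} = e^(8t)·cos(2t)

Final answer: e^(8t)·cos(2t)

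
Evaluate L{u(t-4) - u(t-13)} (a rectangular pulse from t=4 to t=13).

L{u(t-a)} = e^(-as)/s. L{u(t-4) - u(t-13)} = (e^(-4s) - e^(-13s))/s

Final answer: (e^(-4s) - e^(-13s))/s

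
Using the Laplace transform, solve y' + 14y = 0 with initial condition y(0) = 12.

L{y'} + 14L{y} = 0. sY - 12 + 14Y = 0. Y(s+14) = 12. Y = 12/(s+14)

Final answer: y(t) = 12e^(-14t)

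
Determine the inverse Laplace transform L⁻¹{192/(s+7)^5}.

L⁻¹{n!/(s-a)^(n+1)} = t^n·e^(at) with n=4, a=-7. So L⁻¹{24/(s+7)^5} = t^4·e^(-7t), and L⁻¹{192/(s+7)^5} = (192/24)·t^4·e^(-7t) = 8·t^4·e^(-7t)

Final answer: 8·t^4·e^(-7t)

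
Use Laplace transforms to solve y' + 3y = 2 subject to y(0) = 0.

sY + 3Y = 2/s. Y = 2/(s(s+3)). Partial fractions: Y = 2/3/s - 2/3/(s+3)

Final answer: y(t) = 2/3(1 - e^(-3t))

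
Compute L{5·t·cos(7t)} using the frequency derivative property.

L{cos(7t)} = s/(s² + 49). Derivative: d/ds[s/(s² + 49)] = [(s² + 49) - s·2s]/(s² + 49)² = (49 - s²)/(s² + 49)². So L{t·cos(7t)} = -F'(s) = (s² - 49)/(s² + 49)². Then L{5·t·cos(7t)} = 5·(s² - 49)/(s² + 49)²

Final answer: 5·(s² - 49)/(s² + 49)²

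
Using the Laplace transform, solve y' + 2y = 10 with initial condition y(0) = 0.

sY + 2Y = 10/s. Y = 10/(s(s+2)). Partial fractions: Y = 5/s - 5/(s+2)

Final answer: y(t) = 5(1 - e^(-2t))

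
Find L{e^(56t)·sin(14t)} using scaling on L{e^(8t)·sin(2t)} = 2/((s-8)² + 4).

Scaling with a=7: L{e^(56t)·sin(14t)} = (1/7) · 2/((s/7-8)² + 4). Simplifying: 14/((s-56)² + 196)

Final answer: 14/((s-56)² + 196)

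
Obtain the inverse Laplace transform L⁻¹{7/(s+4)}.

L⁻¹{1/(s-a)} = e^(at), so L⁻¹{1/(s+4)} = e^(-4t), and L⁻¹{7/(s+4)} = 7·e^(-4t)

Final answer: 7·e^(-4t)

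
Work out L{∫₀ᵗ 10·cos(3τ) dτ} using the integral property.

L{∫₀ᵗ f(τ)dτ} = F(s)/s with F(s) = 10s/(s² + 9), so the result is (10s/(s² + 9))/s = 10/(s² + 9)

Final answer: 10/(s² + 9)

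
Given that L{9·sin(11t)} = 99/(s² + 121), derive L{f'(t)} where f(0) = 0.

L{f'(t)} = s·F(s) - f(0) = s·99/(s² + 121) - 0 = 99s/(s² + 121)

Final answer: 99s/(s² + 121)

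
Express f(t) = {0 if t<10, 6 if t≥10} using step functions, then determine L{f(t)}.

f(t) = 6·u(t-10). L{u(t-10)} = e^(-10s)/s, so L{f(t)} = 6·e^(-10s)/s

Final answer: 6·e^(-10s)/s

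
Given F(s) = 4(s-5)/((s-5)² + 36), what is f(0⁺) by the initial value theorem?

f(0⁺) = lim_{s→∞} sF(s) = lim_{s→∞} 4s(s-5)/((s-5)² + 36) = 4

Final answer: 4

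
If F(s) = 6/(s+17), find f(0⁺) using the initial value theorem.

f(0⁺) = lim_{s→∞} s·6/(s+17) = lim_{s→∞} 6s/(s+17) = 6

Final answer: 6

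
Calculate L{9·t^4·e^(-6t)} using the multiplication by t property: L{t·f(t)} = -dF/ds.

Using L{t^n·e^(at)} = n!/(s-a)^(n+1), L{t^4·e^(-6t)} = 24/(s+6)^5, so L{9·t^4·e^(-6t)} = 9·24/(s+6)^5 = 216/(s+6)^5

Final answer: 216/(s+6)^5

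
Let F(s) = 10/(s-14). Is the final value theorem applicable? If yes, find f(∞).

sF(s) = 10s/(s-14) has a pole at s = 14 in the right half-plane. Theorem does NOT apply (unstable system; f(t) = 10·e^(14t) grows without bound).

Final answer: Not applicable (unstable)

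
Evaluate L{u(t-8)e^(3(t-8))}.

u(t-a)f(t-a) with f(t)=e^(3t). L{e^(3t)} = 1/(s-3). By time shift: e^(-8s)/(s-3)

Final answer: e^(-8s)/(s-3)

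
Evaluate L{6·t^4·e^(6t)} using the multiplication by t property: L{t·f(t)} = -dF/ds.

Using L{t^n·e^(at)} = n!/(s-a)^(n+1), L{t^4·e^(6t)} = 24/(s-6)^5, so L{6·t^4·e^(6t)} = 6·24/(s-6)^5 = 144/(s-6)^5

Final answer: 144/(s-6)^5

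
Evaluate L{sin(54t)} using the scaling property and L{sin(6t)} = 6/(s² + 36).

Using L{f(at)} = (1/a)F(s/a) with a=9: L{sin(54t)} = (1/9) · 6/((s/9)² + 36) = (1/9) · 6·81/(s² + 2916) = 54/(s² + 2916)

Final answer: 54/(s² + 2916)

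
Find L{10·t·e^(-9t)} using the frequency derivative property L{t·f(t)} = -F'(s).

L{e^(-9t)} = 1/(s+9). By frequency derivative: L{t·e^(-9t)} = -d/ds[1/(s+9)] = -(-1)/(s+9)² = 1/(s+9)². Then L{10·t·e^(-9t)} = 10·1/(s+9)² = 10/(s+9)²

Final answer: 10/(s+9)²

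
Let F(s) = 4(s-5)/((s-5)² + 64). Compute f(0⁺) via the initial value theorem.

f(0⁺) = lim_{s→∞} sF(s) = lim_{s→∞} 4s(s-5)/((s-5)² + 64) = 4

Final answer: 4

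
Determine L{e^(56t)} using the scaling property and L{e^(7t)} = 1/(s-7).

Using L{f(at)} = (1/a)F(s/a) with a=8 and f(t) = e^(7t): L{e^(56t)} = (1/8) · 1/((s/8)-7) = (1/8) · 8/(s-56) = 1/(s-56)

Final answer: 1/(s-56)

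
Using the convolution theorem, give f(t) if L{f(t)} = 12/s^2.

12/s^2 = (12/s)·(1/s) = L{12}·L{1}. By convolution, f(t) = 12*1 = ∫₀ᵗ 12·1 dτ = 12·t

Final answer: 12·t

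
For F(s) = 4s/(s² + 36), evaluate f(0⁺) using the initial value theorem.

f(0⁺) = lim_{s→∞} s·4s/(s² + 36) = lim_{s→∞} 4s²/(s² + 36) = 4

Final answer: 4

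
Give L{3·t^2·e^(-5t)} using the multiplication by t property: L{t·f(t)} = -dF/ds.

Using L{t^n·e^(at)} = n!/(s-a)^(n+1), L{t^2·e^(-5t)} = 2/(s+5)^3, so L{3·t^2·e^(-5t)} = 3·2/(s+5)^3 = 6/(s+5)^3

Final answer: 6/(s+5)^3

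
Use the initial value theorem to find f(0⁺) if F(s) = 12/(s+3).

f(0⁺) = lim_{s→∞} s·12/(s+3) = lim_{s→∞} 12s/(s+3) = 12

Final answer: 12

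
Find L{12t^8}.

L{t^n} = n!/s^(n+1). So L{12t^8} = 12·8!/s^9 = 483840/s^9

Final answer: 483840/s^9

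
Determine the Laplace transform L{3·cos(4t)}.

L{cos(ωt)} = s/(s² + ω²), so L{cos(4t)} = s/(s² + 16). Then L{3·cos(4t)} = 3·s/(s² + 16) = 3s/(s² + 16)

Final answer: 3s/(s² + 16)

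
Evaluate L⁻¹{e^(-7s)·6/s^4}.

L⁻¹{6/s^4} = t^3. By the time shift theorem, L⁻¹{e^(-as)F(s)} = u(t-a)f(t-a) with a=7, so L⁻¹{e^(-7s)·6/s^4} = u(t-7)·(t-7)^3

Final answer: u(t-7)·(t-7)^3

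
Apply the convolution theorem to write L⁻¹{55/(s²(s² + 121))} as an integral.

55/(s²(s² + 121)) = (1/s²)·(55/(s² + 121)) = L{t}·L{5·sin(11t)}. So f(t) = t*(5·sin(11t)) = ∫₀ᵗ 5τ·sin(11(t-τ)) dτ

Final answer: ∫₀ᵗ 5τ·sin(11(t-τ)) dτ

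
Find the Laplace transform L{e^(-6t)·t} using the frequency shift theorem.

L{e^(at)·t^n} = n!/(s-a)^(n+1), so L{e^(-6t)·t} = 1/(s+6)^2

Final answer: 1/(s+6)^2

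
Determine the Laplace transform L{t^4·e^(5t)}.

L{t^n·e^(at)} = n!/(s-a)^(n+1), so L{t^4·e^(5t)} = 24/(s-5)^5

Final answer: 24/(s-5)^5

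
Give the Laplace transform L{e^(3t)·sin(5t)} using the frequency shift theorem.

Frequency shift: L{e^(at)f(t)} = F(s-a). L{e^(3t)·sin(5t)} = 5/((s-3)² + 25)

Final answer: 5/((s-3)² + 25)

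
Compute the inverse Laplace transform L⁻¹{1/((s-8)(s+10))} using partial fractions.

Decompose: A/(s-8) + B/(s+10). A = 1/18, B = -1/18. f(t) = (e^(8t) - e^(-10t))/18

Final answer: (e^(8t) - e^(-10t))/18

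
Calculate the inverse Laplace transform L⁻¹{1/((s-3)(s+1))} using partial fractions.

Decompose: A/(s-3) + B/(s+1). A = 1/4, B = -1/4. f(t) = (e^(3t) - e^(-t))/4

Final answer: (e^(3t) - e^(-t))/4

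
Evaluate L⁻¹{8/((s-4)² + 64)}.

Form: b/((s-a)² + b²) → e^(at)sin(bt). With a=4, b=8

Final answer: e^(4t)·sin(8t)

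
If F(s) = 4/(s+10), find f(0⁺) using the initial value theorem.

f(0⁺) = lim_{s→∞} s·4/(s+10) = lim_{s→∞} 4s/(s+10) = 4

Final answer: 4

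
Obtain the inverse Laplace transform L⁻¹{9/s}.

L⁻¹{c/s} = c, so L⁻¹{9/s} = 9

Final answer: 9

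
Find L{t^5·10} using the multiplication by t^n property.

L{10} = 10/s. d^1/ds^1[1/s] = -1/s². d^2/ds^2[1/s] = 2/s^3. d^3/ds^3[1/s] = -6/s^4. d^4/ds^4[1/s] = 24/s^5. d^5/ds^5[1/s] = -120/s^6. So L{t^5} = (-1)^{5}·-120/s^6 = 120/s^6. Then L{t^5·10} = 10·120/s^6 = 1200/s^6

Final answer: 1200/s^6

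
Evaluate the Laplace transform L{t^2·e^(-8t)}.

L{t^n·e^(at)} = n!/(s-a)^(n+1), so L{t^2·e^(-8t)} = 2/(s+8)^3

Final answer: 2/(s+8)^3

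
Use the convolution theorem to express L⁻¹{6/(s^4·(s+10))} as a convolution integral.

6/(s^4·(s+10)) = (6/s^4)·(1/(s+10)) = L{t^3}·L{e^(-10t)}. So f(t) = t^3*e^(-10t) = ∫₀ᵗ τ^3·e^(-10(t-τ)) dτ

Final answer: ∫₀ᵗ τ^3·e^(-10(t-τ)) dτ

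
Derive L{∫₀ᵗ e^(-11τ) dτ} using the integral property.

L{∫₀ᵗ f(τ)dτ} = F(s)/s with F(s) = 1/(s+11), so L{∫₀ᵗ e^(-11τ) dτ} = 1/(s(s+11))

Final answer: 1/(s(s+11))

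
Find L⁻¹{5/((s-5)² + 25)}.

Form: b/((s-a)² + b²) → e^(at)sin(bt). With a=5, b=5

Final answer: e^(5t)·sin(5t)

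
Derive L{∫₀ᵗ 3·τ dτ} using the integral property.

L{∫₀ᵗ f(τ)dτ} = F(s)/s with f(t) = 3t. F(s) = 3/s^2, so L{∫₀ᵗ 3·τ dτ} = (3/s^2)/s = 3/s^3. (Check: ∫₀ᵗ 3·τ dτ = 3t^2/2.)

Final answer: 3/s^3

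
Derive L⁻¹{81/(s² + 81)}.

This is the form c·a/(s² + a²) with a = 9, c = 9. L⁻¹ = 9·sin(9t)

Final answer: 9·sin(9t)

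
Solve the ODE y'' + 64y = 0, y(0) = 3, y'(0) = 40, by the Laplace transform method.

L{y''} + 64L{y} = 0. s²Y - 3s - 40 + 64Y = 0. Y(s² + 64) = 3s + 40. Y = (3s + 40)/(s² + 64). Inverting: y(t) = 3cos(8t) + 5sin(8t)

Final answer: y(t) = 3cos(8t) + 5sin(8t)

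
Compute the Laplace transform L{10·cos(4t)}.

L{cos(ωt)} = s/(s² + ω²), so L{cos(4t)} = s/(s² + 16). Then L{10·cos(4t)} = 10·s/(s² + 16) = 10s/(s² + 16)

Final answer: 10s/(s² + 16)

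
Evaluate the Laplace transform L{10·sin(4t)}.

L{sin(ωt)} = ω/(s² + ω²), so L{sin(4t)} = 4/(s² + 16). Then L{10·sin(4t)} = 10·4/(s² + 16) = 40/(s² + 16)

Final answer: 40/(s² + 16)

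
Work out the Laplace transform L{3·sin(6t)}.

L{sin(ωt)} = ω/(s² + ω²), so L{sin(6t)} = 6/(s² + 36). Then L{3·sin(6t)} = 3·6/(s² + 36) = 18/(s² + 36)

Final answer: 18/(s² + 36)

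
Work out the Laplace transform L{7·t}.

L{t^n} = n!/s^(n+1), so L{t} = 1/s^2. Then L{7·t} = 7·1/s^2 = 7/s^2

Final answer: 7/s^2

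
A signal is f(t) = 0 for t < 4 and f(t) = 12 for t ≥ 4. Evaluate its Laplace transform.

f(t) = 12·u(t-4). L{u(t-4)} = e^(-4s)/s, so L{f(t)} = 12·e^(-4s)/s

Final answer: 12·e^(-4s)/s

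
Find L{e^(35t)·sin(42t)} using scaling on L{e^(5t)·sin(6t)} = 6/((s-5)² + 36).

Scaling with a=7: L{e^(35t)·sin(42t)} = (1/7) · 6/((s/7-5)² + 36). Simplifying: 42/((s-35)² + 1764)

Final answer: 42/((s-35)² + 1764)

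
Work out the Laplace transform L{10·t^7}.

L{t^n} = n!/s^(n+1), so L{t^7} = 5040/s^8. Then L{10·t^7} = 10·5040/s^8 = 50400/s^8

Final answer: 50400/s^8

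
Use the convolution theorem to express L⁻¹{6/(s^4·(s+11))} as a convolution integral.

6/(s^4·(s+11)) = (6/s^4)·(1/(s+11)) = L{t^3}·L{e^(-11t)}. So f(t) = t^3*e^(-11t) = ∫₀ᵗ τ^3·e^(-11(t-τ)) dτ

Final answer: ∫₀ᵗ τ^3·e^(-11(t-τ)) dτ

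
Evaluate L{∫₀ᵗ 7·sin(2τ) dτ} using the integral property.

L{∫₀ᵗ f(τ)dτ} = F(s)/s with F(s) = 14/(s² + 4), so the result is (14/(s² + 4))/s = 14/(s(s² + 4))

Final answer: 14/(s(s² + 4))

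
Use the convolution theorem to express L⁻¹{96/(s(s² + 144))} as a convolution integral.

96/(s(s² + 144)) = (1/s)·(96/(s² + 144)) = L{1}·L{8·sin(12t)}. So f(t) = 1*(8·sin(12t)) = ∫₀ᵗ 8·sin(12τ) dτ

Final answer: ∫₀ᵗ 8·sin(12τ) dτ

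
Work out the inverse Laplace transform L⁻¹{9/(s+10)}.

L⁻¹{1/(s-a)} = e^(at), so L⁻¹{1/(s+10)} = e^(-10t), and L⁻¹{9/(s+10)} = 9·e^(-10t)

Final answer: 9·e^(-10t)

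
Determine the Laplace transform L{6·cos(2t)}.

L{cos(ωt)} = s/(s² + ω²), so L{cos(2t)} = s/(s² + 4). Then L{6·cos(2t)} = 6·s/(s² + 4) = 6s/(s² + 4)

Final answer: 6s/(s² + 4)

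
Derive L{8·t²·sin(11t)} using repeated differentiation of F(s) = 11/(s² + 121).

F(s) = 11/(s² + 121). F'(s) = -22s/(s² + 121)². F''(s) = -22(121 - 3s²)/(s² + 121)³ = (66s² - 2662)/(s² + 121)³. So L{t²·sin(11t)} = (-1)² F''(s) = (66s² - 2662)/(s² + 121)³. Then L{8·t²·sin(11t)} = 8·(66s² - 2662)/(s² + 121)³ = (528s² - 21296)/(s² + 121)³

Final answer: (528s² - 21296)/(s² + 121)³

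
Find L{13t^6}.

L{t^n} = n!/s^(n+1). So L{13t^6} = 13·6!/s^7 = 9360/s^7

Final answer: 9360/s^7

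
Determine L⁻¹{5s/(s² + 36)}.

This is the form c·s/(s² + a²) with a = 6, c = 5. L⁻¹ = 5·cos(6t)

Final answer: 5·cos(6t)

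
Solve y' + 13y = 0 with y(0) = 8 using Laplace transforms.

L{y'} + 13L{y} = 0. sY - 8 + 13Y = 0. Y(s+13) = 8. Y = 8/(s+13)

Final answer: y(t) = 8e^(-13t)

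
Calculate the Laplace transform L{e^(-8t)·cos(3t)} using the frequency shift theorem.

Frequency shift: L{e^(at)f(t)} = F(s-a). L{e^(-8t)·cos(3t)} = (s+8)/((s+8)² + 9)

Final answer: (s+8)/((s+8)² + 9)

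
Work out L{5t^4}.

L{t^n} = n!/s^(n+1). So L{5t^4} = 5·4!/s^5 = 120/s^5

Final answer: 120/s^5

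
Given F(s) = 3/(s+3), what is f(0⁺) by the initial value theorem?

f(0⁺) = lim_{s→∞} s·3/(s+3) = lim_{s→∞} 3s/(s+3) = 3

Final answer: 3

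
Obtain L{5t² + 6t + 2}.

L{5t² + 6t + 2} = 5·2/s³ + 6/s² + 2/s = 10/s³ + 6/s² + 2/s

Final answer: 10/s³ + 6/s² + 2/s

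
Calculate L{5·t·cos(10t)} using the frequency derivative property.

L{cos(10t)} = s/(s² + 100). Derivative: d/ds[s/(s² + 100)] = [(s² + 100) - s·2s]/(s² + 100)² = (100 - s²)/(s² + 100)². So L{t·cos(10t)} = -F'(s) = (s² - 100)/(s² + 100)². Then L{5·t·cos(10t)} = 5·(s² - 100)/(s² + 100)²

Final answer: 5·(s² - 100)/(s² + 100)²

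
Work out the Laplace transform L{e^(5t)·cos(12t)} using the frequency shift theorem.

Frequency shift: L{e^(at)f(t)} = F(s-a). L{e^(5t)·cos(12t)} = (s-5)/((s-5)² + 144)

Final answer: (s-5)/((s-5)² + 144)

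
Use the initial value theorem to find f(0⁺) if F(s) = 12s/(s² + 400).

f(0⁺) = lim_{s→∞} s·12s/(s² + 400) = lim_{s→∞} 12s²/(s² + 400) = 12

Final answer: 12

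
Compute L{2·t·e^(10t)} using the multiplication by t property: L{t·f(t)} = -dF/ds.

Using L{t^n·e^(at)} = n!/(s-a)^(n+1), L{t·e^(10t)} = 1/(s-10)^2, so L{2·t·e^(10t)} = 2·1/(s-10)^2 = 2/(s-10)^2

Final answer: 2/(s-10)^2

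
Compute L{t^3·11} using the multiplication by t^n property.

L{11} = 11/s. d^1/ds^1[1/s] = -1/s². d^2/ds^2[1/s] = 2/s^3. d^3/ds^3[1/s] = -6/s^4. So L{t^3} = (-1)^{3}·-6/s^4 = 6/s^4. Then L{t^3·11} = 11·6/s^4 = 66/s^4

Final answer: 66/s^4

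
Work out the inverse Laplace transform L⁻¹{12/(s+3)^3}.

L⁻¹{n!/(s-a)^(n+1)} = t^n·e^(at) with n=2, a=-3. So L⁻¹{2/(s+3)^3} = t^2·e^(-3t), and L⁻¹{12/(s+3)^3} = (12/2)·t^2·e^(-3t) = 6·t^2·e^(-3t)

Final answer: 6·t^2·e^(-3t)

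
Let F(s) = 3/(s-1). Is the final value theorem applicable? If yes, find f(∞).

sF(s) = 3s/(s-1) has a pole at s = 1 in the right half-plane. Theorem does NOT apply (unstable system; f(t) = 3·e^t grows without bound).

Final answer: Not applicable (unstable)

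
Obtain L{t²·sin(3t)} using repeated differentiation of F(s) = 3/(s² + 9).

F(s) = 3/(s² + 9). F'(s) = -6s/(s² + 9)². F''(s) = -6(9 - 3s²)/(s² + 9)³ = (18s² - 54)/(s² + 9)³. So L{t²·sin(3t)} = (-1)² F''(s) = (18s² - 54)/(s² + 9)³

Final answer: (18s² - 54)/(s² + 9)³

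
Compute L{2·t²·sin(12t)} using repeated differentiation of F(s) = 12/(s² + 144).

F(s) = 12/(s² + 144). F'(s) = -24s/(s² + 144)². F''(s) = -24(144 - 3s²)/(s² + 144)³ = (72s² - 3456)/(s² + 144)³. So L{t²·sin(12t)} = (-1)² F''(s) = (72s² - 3456)/(s² + 144)³. Then L{2·t²·sin(12t)} = 2·(72s² - 3456)/(s² + 144)³ = (144s² - 6912)/(s² + 144)³

Final answer: (144s² - 6912)/(s² + 144)³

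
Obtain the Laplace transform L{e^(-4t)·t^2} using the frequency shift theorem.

L{e^(at)·t^n} = n!/(s-a)^(n+1), so L{e^(-4t)·t^2} = 2/(s+4)^3

Final answer: 2/(s+4)^3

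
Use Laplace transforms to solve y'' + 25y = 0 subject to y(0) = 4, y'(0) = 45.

L{y''} + 25L{y} = 0. s²Y - 4s - 45 + 25Y = 0. Y(s² + 25) = 4s + 45. Y = (4s + 45)/(s² + 25). Inverting: y(t) = 4cos(5t) + 9sin(5t)

Final answer: y(t) = 4cos(5t) + 9sin(5t)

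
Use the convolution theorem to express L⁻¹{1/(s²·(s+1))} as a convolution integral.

1/(s²·(s+1)) = (1/s^2)·(1/(s+1)) = L{t}·L{e^(-t)}. So f(t) = t*e^(-t) = ∫₀ᵗ τ·e^(-(t-τ)) dτ

Final answer: ∫₀ᵗ τ·e^(-(t-τ)) dτ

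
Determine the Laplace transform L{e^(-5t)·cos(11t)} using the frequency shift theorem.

Frequency shift: L{e^(at)f(t)} = F(s-a). L{e^(-5t)·cos(11t)} = (s+5)/((s+5)² + 121)

Final answer: (s+5)/((s+5)² + 121)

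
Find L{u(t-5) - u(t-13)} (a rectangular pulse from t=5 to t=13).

L{u(t-a)} = e^(-as)/s. L{u(t-5) - u(t-13)} = (e^(-5s) - e^(-13s))/s

Final answer: (e^(-5s) - e^(-13s))/s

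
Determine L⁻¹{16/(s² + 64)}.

This is the form c·a/(s² + a²) with a = 8, c = 2. L⁻¹ = 2·sin(8t)

Final answer: 2·sin(8t)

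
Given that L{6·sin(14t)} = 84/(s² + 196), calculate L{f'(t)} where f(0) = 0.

L{f'(t)} = s·F(s) - f(0) = s·84/(s² + 196) - 0 = 84s/(s² + 196)

Final answer: 84s/(s² + 196)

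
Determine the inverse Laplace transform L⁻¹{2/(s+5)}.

L⁻¹{1/(s-a)} = e^(at), so L⁻¹{1/(s+5)} = e^(-5t), and L⁻¹{2/(s+5)} = 2·e^(-5t)

Final answer: 2·e^(-5t)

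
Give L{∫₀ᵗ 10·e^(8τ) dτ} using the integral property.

L{∫₀ᵗ f(τ)dτ} = F(s)/s with F(s) = 10/(s-8), so L{∫₀ᵗ 10·e^(8τ) dτ} = 10/(s(s-8))

Final answer: 10/(s(s-8))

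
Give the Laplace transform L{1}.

L{1} = 1 · L{1} = 1/s

Final answer: 1/s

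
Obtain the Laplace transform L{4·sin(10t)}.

L{sin(ωt)} = ω/(s² + ω²), so L{sin(10t)} = 10/(s² + 100). Then L{4·sin(10t)} = 4·10/(s² + 100) = 40/(s² + 100)

Final answer: 40/(s² + 100)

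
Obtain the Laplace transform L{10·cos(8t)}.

L{cos(ωt)} = s/(s² + ω²), so L{cos(8t)} = s/(s² + 64). Then L{10·cos(8t)} = 10·s/(s² + 64) = 10s/(s² + 64)

Final answer: 10s/(s² + 64)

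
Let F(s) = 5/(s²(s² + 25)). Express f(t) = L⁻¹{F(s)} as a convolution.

5/(s²(s² + 25)) = (1/s²)·(5/(s² + 25)) = L{t}·L{sin(5t)}. So f(t) = t*(sin(5t)) = ∫₀ᵗ τ·sin(5(t-τ)) dτ

Final answer: ∫₀ᵗ τ·sin(5(t-τ)) dτ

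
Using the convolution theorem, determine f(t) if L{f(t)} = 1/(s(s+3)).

1/(s(s+3)) = (1/s)·(1/(s+3)) = L{1}·L{e^(-3t)}. By convolution, f(t) = 1*e^(-3t) = ∫₀ᵗ 1·e^(-3τ) dτ = (1 - e^(-3t))/3

Final answer: (1 - e^(-3t))/3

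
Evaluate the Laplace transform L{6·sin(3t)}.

L{sin(ωt)} = ω/(s² + ω²), so L{sin(3t)} = 3/(s² + 9). Then L{6·sin(3t)} = 6·3/(s² + 9) = 18/(s² + 9)

Final answer: 18/(s² + 9)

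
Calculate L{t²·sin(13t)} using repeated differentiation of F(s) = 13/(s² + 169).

F(s) = 13/(s² + 169). F'(s) = -26s/(s² + 169)². F''(s) = -26(169 - 3s²)/(s² + 169)³ = (78s² - 4394)/(s² + 169)³. So L{t²·sin(13t)} = (-1)² F''(s) = (78s² - 4394)/(s² + 169)³

Final answer: (78s² - 4394)/(s² + 169)³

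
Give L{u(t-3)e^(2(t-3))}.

u(t-a)f(t-a) with f(t)=e^(2t). L{e^(2t)} = 1/(s-2). By time shift: e^(-3s)/(s-2)

Final answer: e^(-3s)/(s-2)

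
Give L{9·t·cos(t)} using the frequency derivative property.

L{cos(t)} = s/(s² + 1). Derivative: d/ds[s/(s² + 1)] = [(s² + 1) - s·2s]/(s² + 1)² = (1 - s²)/(s² + 1)². So L{t·cos(t)} = -F'(s) = (s² - 1)/(s² + 1)². Then L{9·t·cos(t)} = 9·(s² - 1)/(s² + 1)²

Final answer: 9·(s² - 1)/(s² + 1)²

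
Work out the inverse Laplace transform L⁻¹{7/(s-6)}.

L⁻¹{1/(s-a)} = e^(at), so L⁻¹{1/(s-6)} = e^(6t), and L⁻¹{7/(s-6)} = 7·e^(6t)

Final answer: 7·e^(6t)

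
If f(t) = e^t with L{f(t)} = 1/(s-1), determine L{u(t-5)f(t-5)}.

Time shift theorem: L{u(t-a)f(t-a)} = e^(-as)F(s). Here a=5, F(s) = 1/(s-1), so L{u(t-5)f(t-5)} = e^(-5s)·1/(s-1)

Final answer: e^(-5s)·1/(s-1)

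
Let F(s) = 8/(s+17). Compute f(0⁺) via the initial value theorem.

f(0⁺) = lim_{s→∞} s·8/(s+17) = lim_{s→∞} 8s/(s+17) = 8

Final answer: 8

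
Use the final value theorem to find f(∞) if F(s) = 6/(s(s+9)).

f(∞) = lim_{s→0} s·6/(s(s+9)) = lim_{s→0} 6/(s+9) = 6/9 = 2/3

Final answer: 2/3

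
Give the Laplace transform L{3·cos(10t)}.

L{cos(ωt)} = s/(s² + ω²), so L{cos(10t)} = s/(s² + 100). Then L{3·cos(10t)} = 3·s/(s² + 100) = 3s/(s² + 100)

Final answer: 3s/(s² + 100)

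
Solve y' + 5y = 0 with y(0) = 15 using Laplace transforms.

L{y'} + 5L{y} = 0. sY - 15 + 5Y = 0. Y(s+5) = 15. Y = 15/(s+5)

Final answer: y(t) = 15e^(-5t)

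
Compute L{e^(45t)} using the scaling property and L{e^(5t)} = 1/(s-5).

Using L{f(at)} = (1/a)F(s/a) with a=9 and f(t) = e^(5t): L{e^(45t)} = (1/9) · 1/((s/9)-5) = (1/9) · 9/(s-45) = 1/(s-45)

Final answer: 1/(s-45)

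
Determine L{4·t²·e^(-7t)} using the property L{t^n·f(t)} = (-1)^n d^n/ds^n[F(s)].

L{e^(-7t)} = 1/(s+7). d/ds[1/(s+7)] = -1/(s+7)². d²/ds²[1/(s+7)] = 2/(s+7)³. So L{t²·e^(-7t)} = (-1)² · 2/(s+7)³ = 2/(s+7)³. Then L{4·t²·e^(-7t)} = 4·2/(s+7)³ = 8/(s+7)³

Final answer: 8/(s+7)³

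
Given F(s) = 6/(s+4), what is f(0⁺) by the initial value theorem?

f(0⁺) = lim_{s→∞} s·6/(s+4) = lim_{s→∞} 6s/(s+4) = 6

Final answer: 6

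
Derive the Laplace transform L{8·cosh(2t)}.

L{cosh(ωt)} = s/(s² - ω²), so L{cosh(2t)} = s/(s² - 4). Then L{8·cosh(2t)} = 8·s/(s² - 4) = 8s/(s² - 4)

Final answer: 8s/(s² - 4)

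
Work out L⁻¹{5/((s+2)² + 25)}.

Form: b/((s-a)² + b²) → e^(at)sin(bt). With a=-2, b=5

Final answer: e^(-2t)·sin(5t)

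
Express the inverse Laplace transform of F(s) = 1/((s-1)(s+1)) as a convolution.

1/((s-1)(s+1)) = (1/(s-1))·(1/(s+1)) = L{e^t}·L{e^(-t)}. So f(t) = e^t*e^(-t) = ∫₀ᵗ e^(τ)·e^(-(t-τ)) dτ

Final answer: ∫₀ᵗ e^(τ)·e^(-(t-τ)) dτ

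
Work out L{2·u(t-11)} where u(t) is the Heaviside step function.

L{u(t-a)} = e^(-as)/s. Here a=11, so L{u(t-11)} = e^(-11s)/s, and L{2·u(t-11)} = 2·e^(-11s)/s

Final answer: 2·e^(-11s)/s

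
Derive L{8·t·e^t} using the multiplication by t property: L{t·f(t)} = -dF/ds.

Using L{t^n·e^(at)} = n!/(s-a)^(n+1), L{t·e^t} = 1/(s-1)^2, so L{8·t·e^t} = 8·1/(s-1)^2 = 8/(s-1)^2

Final answer: 8/(s-1)^2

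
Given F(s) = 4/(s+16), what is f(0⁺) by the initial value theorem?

f(0⁺) = lim_{s→∞} s·4/(s+16) = lim_{s→∞} 4s/(s+16) = 4

Final answer: 4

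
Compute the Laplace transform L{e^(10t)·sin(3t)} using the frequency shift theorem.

Frequency shift: L{e^(at)f(t)} = F(s-a). L{e^(10t)·sin(3t)} = 3/((s-10)² + 9)

Final answer: 3/((s-10)² + 9)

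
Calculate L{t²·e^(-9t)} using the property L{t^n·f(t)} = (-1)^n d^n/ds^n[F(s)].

L{e^(-9t)} = 1/(s+9). d/ds[1/(s+9)] = -1/(s+9)². d²/ds²[1/(s+9)] = 2/(s+9)³. So L{t²·e^(-9t)} = (-1)² · 2/(s+9)³ = 2/(s+9)³

Final answer: 2/(s+9)³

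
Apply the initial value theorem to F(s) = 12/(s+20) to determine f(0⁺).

f(0⁺) = lim_{s→∞} s·12/(s+20) = lim_{s→∞} 12s/(s+20) = 12

Final answer: 12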